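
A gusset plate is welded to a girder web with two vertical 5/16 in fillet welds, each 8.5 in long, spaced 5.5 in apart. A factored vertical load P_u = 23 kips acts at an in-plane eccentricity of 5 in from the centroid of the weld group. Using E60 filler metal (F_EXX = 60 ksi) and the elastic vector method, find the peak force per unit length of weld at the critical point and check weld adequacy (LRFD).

Total weld length L_w = 17 in. Treat welds as unit-width lines.
Polar moment about centroid: J = 2[d³/12 + d(b/2)²] = 2[8.5³/12 + 8.5×2.75²] = 230.9 in³.
Direct shear f_v = P/L_w = 23 / 17 = 1.353 kip/in (vertical).
Torsion M = P·e = 23 × 5 = 115 kip·in.
Critical point at (x, y) = (2.75, 4.25) from centroid. f_tx = M·y/J = 2.117 kip/in; f_ty = M·x/J = 1.37 kip/in.
Resultant f_max = √[f_tx² + (f_v + f_ty)²] = √[2.117² + (1.353 + 1.37)²] = 3.448 kip/in.
Capacity per unit length: φr_n = 0.75 × 0.6 × 60 × (0.707 × 0.3125) = 5.965 kip/in.
3.448 ≤ 5.965 → adequate.

f_max ≈ 3.45 kip/in; adequate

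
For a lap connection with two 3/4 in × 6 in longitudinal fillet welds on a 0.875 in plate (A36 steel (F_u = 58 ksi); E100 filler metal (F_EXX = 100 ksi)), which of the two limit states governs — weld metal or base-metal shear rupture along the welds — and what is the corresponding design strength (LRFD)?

t_e = 0.707 × 0.75 = 0.5302 in; L = 12 in.
Weld metal: φR_n = 0.75 × 0.6 × 100 × 0.5302 × 12 = 286.3 kips.
Base metal (shear rupture): φR_n = 0.75 × 0.6 × 58 × 0.875 × 12 = 274 kips.
Governing: base-metal shear rupture.

φR_n ≈ 274 kips (base-metal shear rupture governs)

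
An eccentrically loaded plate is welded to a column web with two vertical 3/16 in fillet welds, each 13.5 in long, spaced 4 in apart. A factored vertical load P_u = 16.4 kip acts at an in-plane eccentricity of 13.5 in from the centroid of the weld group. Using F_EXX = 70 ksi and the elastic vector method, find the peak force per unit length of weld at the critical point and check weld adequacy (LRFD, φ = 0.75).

Total weld length L_w = 27 in. Treat welds as unit-width lines.
Polar moment about centroid: J = 2[d³/12 + d(b/2)²] = 2[13.5³/12 + 13.5×2²] = 518.1 in³.
Direct shear f_v = P/L_w = 16.4 / 27 = 0.6074 kip/in (vertical).
Torsion M = P·e = 16.4 × 13.5 = 221.4 kip·in.
Critical point at (x, y) = (2, 6.75) from centroid. f_tx = M·y/J = 2.885 kip/in; f_ty = M·x/J = 0.8547 kip/in.
Resultant f_max = √[f_tx² + (f_v + f_ty)²] = √[2.885² + (0.6074 + 0.8547)²] = 3.234 kip/in.
Capacity per unit length: φr_n = 0.75 × 0.6 × 70 × (0.707 × 0.1875) = 4.176 kip/in.
3.234 ≤ 4.176 → adequate.

f_max ≈ 3.23 kip/in; adequate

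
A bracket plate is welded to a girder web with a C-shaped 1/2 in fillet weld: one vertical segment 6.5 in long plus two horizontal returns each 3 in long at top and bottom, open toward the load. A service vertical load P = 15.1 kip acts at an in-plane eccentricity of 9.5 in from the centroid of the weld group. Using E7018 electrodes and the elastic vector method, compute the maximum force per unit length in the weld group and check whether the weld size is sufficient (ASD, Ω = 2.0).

E70XX → F_EXX = 70 ksi.
Total weld length L_w = 12.5 in. Treat welds as unit-width lines.
Centroid: x̄ = 2×3×1.5 / 12.5 = 0.72 in from the vertical weld.
Polar moment about centroid: J = I_x + I_y = [6.5³/12 + 2×3×3.25²] + [6.5×0.72² + 2(3³/12 + 3×0.78²)] = 97.78 in³.
Direct shear f_v = P/L_w = 15.1 / 12.5 = 1.208 kip/in (vertical).
Torsion M = P·e = 15.1 × 9.5 = 143.45 kip·in.
Critical point at (x, y) = (2.28, 3.25) from centroid. f_tx = M·y/J = 4.768 kip/in; f_ty = M·x/J = 3.345 kip/in.
Resultant f_max = √[f_tx² + (f_v + f_ty)²] = √[4.768² + (1.208 + 3.345)²] = 6.593 kip/in.
Capacity per unit length: r_n/Ω = (1/2.0) × 0.6 × 70 × (0.707 × 0.5) = 7.423 kip/in.
6.593 ≤ 7.423 → adequate.

f_max ≈ 6.59 kip/in; adequate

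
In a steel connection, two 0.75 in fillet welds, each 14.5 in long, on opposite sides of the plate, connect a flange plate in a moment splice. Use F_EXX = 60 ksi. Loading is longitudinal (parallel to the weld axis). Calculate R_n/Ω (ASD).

R_n/Ω ≈ 277 kip

Effective throat t_e = 0.707 × 0.75 = 0.5302 in.
Total length L = 29 in; A_we = 0.5302 × 29 = 15.38 in².
F_nw = 0.6 F_EXX = 0.6 × 60 = 36 ksi.
R_n = 36 × 15.38 = 553.6 kip; R_n/Ω = 553.6/2.0 = 276.8 kip.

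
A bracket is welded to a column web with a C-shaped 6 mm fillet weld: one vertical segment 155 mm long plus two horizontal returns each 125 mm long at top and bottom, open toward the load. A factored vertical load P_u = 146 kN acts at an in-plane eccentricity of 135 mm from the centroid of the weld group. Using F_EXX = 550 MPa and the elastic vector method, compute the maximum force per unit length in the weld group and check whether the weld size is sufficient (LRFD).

Total weld length L_w = 405 mm. Treat welds as unit-width lines.
Centroid: x̄ = 2×125×62.5 / 405 = 38.58 mm from the vertical weld.
Polar moment about centroid: J = I_x + I_y = [155³/12 + 2×125×77.5²] + [155×38.58² + 2(125³/12 + 125×23.92²)] = 2511000 mm³.
Direct shear f_v = P/L_w = 146×10³ / 405 = 360.5 N/mm (vertical).
Torsion M = P·e = 146×10³ × 135 = 19710000 N·mm.
Critical point at (x, y) = (86.42, 77.5) from centroid. f_tx = M·y/J = 608.3 N/mm; f_ty = M·x/J = 678.3 N/mm.
Resultant f_max = √[f_tx² + (f_v + f_ty)²] = √[608.3² + (360.5 + 678.3)²] = 1204 N/mm.
Capacity per unit length: φr_n = 0.75 × 0.6 × 550 × (0.707 × 6) = 1050 N/mm.
1204 > 1050 → NOT adequate.

f_max ≈ 1200 N/mm; NOT adequate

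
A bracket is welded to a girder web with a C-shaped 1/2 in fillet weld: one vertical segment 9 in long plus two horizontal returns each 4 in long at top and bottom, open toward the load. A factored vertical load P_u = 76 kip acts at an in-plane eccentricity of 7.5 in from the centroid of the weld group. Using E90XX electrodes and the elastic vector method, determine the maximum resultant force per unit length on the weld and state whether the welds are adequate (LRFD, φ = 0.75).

E90XX → F_EXX = 90 ksi.
Total weld length L_w = 17 in. Treat welds as unit-width lines.
Centroid: x̄ = 2×4×2 / 17 = 0.9412 in from the vertical weld.
Polar moment about centroid: J = I_x + I_y = [9³/12 + 2×4×4.5²] + [9×0.9412² + 2(4³/12 + 4×1.059²)] = 250.4 in³.
Direct shear f_v = P/L_w = 76 / 17 = 4.471 kip/in (vertical).
Torsion M = P·e = 76 × 7.5 = 570 kip·in.
Critical point at (x, y) = (3.059, 4.5) from centroid. f_tx = M·y/J = 10.25 kip/in; f_ty = M·x/J = 6.964 kip/in.
Resultant f_max = √[f_tx² + (f_v + f_ty)²] = √[10.25² + (4.471 + 6.964)²] = 15.35 kip/in.
Capacity per unit length: φr_n = 0.75 × 0.6 × 90 × (0.707 × 0.5) = 14.32 kip/in.
15.35 > 14.32 → NOT adequate.

f_max ≈ 15.4 kip/in; NOT adequate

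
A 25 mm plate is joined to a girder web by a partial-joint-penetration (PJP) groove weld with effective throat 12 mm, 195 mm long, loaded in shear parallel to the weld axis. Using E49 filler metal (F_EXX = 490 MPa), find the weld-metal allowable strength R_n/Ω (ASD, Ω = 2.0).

R_n/Ω ≈ 344 kN

Effective throat (given) t_e = 12 mm.
A_we = 12 × 195 = 2340 mm².
F_nw = 0.6 F_EXX = 294 MPa.
R_n/Ω = (294 × 2340) / 2.0 × 10⁻³ = 344 kN.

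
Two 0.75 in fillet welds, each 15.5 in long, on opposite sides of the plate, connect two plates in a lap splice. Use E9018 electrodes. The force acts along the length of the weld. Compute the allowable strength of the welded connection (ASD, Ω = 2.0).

E90XX → F_EXX = 90 ksi.
Effective throat t_e = 0.707 × 0.75 = 0.5302 in.
Total length L = 31 in; A_we = 0.5302 × 31 = 16.44 in².
F_nw = 0.6 F_EXX = 0.6 × 90 = 54 ksi.
R_n = 54 × 16.44 = 887.6 kips; R_n/Ω = 887.6/2.0 = 443.8 kips.

R_n/Ω ≈ 444 kips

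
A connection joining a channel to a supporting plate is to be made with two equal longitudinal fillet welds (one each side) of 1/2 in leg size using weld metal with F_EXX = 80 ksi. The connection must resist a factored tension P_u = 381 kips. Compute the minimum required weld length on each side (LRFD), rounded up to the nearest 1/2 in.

L = 15 in on each side

Throat t_e = 0.707 × 0.5 = 0.3535 in.
φr_n = 0.75 × 0.6 × 80 × 0.3535 = 12.73 kips/in.
L_req = P_u / φr_n = 381 / 12.73 = 29.94 in total.
Per side: 29.94 / 2 = 14.97 in.
Round up → use L = 15 in on each side.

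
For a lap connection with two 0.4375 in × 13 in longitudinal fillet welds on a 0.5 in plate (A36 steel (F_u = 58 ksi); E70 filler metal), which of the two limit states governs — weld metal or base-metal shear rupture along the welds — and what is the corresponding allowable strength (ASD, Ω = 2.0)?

E70XX → F_EXX = 70 ksi.
t_e = 0.707 × 0.4375 = 0.3093 in; L = 26 in.
Weld metal: R_n/Ω = (1/2.0) × 0.6 × 70 × 0.3093 × 26 = 168.9 kips.
Base metal (shear rupture): R_n/Ω = (1/2.0) × 0.6 × 58 × 0.5 × 26 = 226.2 kips.
Governing: weld metal.

R_n/Ω ≈ 169 kips (weld metal governs)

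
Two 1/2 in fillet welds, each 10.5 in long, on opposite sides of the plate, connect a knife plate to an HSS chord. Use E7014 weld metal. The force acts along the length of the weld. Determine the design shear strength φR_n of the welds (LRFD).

E70XX → F_EXX = 70 ksi.
Effective throat t_e = 0.707 × 0.5 = 0.3535 in.
Total length L = 21 in; A_we = 0.3535 × 21 = 7.423 in².
F_nw = 0.6 F_EXX = 0.6 × 70 = 42 ksi.
φR_n = 0.75 × 42 × 7.423 = 233.8 kip.

φR_n ≈ 234 kip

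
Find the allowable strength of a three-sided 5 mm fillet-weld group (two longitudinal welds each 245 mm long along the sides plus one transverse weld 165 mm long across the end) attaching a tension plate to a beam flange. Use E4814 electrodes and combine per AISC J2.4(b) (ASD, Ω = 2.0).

R_n/Ω ≈ 338 kN

E48XX → F_EXX = 480 MPa.
t_e = 0.707 × 5 = 3.535 mm.
R_nwl = 0.6 × 480 × 3.535 × 490 × 10⁻³ = 498.9 kN (longitudinal, 2 welds).
R_nwt = 0.6 × 480 × 3.535 × 165 × 10⁻³ = 168 kN (transverse, base value).
(i) R_nwl + R_nwt = 666.8 kN; (ii) 0.85 R_nwl + 1.5 R_nwt = 676 kN.
R_n = max = 676 kN [governs: (ii)]; R_n/Ω = 338 kN.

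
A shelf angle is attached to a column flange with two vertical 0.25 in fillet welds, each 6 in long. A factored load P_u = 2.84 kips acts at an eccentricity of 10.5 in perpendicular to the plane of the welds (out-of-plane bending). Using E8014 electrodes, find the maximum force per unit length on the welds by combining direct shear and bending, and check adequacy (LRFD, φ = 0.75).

E80XX → F_EXX = 80 ksi.
L_w = 2 × 6 = 12 in; section modulus (unit throat) S = 2 × L²/6 = 12 in².
Direct shear f_v = P/L_w = 2.84/12 = 0.2367 kip/in.
Moment M = P × e = 2.84 × 10.5 = 29.82 kip·in; bending f_b = M/S = 2.485 kip/in.
f_max = √(f_v² + f_b²) = √(0.2367² + 2.485²) = 2.496 kip/in.
φr_n = 0.75 × 0.6 × 80 × (0.707 × 0.25) = 6.363 kip/in → adequate.

f_max ≈ 2.5 kip/in; adequate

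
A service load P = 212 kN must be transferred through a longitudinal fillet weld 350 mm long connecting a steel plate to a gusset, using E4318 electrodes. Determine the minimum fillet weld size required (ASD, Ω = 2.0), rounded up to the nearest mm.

E43XX → F_EXX = 430 MPa.
Total weld length L = 350 mm.
Required throat t_e = P × Ω / (0.6 F_EXX × L) = 212 × 2.0 / (0.6 × 430 × 350 × 10⁻³) = 4.695 mm.
Required leg w = t_e / 0.707 = 6.641 mm → use 7 mm.

w = 7 mm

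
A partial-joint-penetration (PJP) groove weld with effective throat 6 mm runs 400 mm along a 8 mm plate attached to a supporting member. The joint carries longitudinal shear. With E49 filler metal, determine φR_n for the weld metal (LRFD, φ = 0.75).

E49XX → F_EXX = 490 MPa.
Effective throat (given) t_e = 6 mm.
A_we = 6 × 400 = 2400 mm².
F_nw = 0.6 F_EXX = 294 MPa.
φR_n = 0.75 × 294 × 2400 × 10⁻³ = 529.2 kN.

φR_n ≈ 529 kN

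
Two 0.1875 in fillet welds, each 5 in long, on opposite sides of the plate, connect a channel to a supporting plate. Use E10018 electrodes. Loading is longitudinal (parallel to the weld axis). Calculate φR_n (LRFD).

φR_n ≈ 59.7 kips

E100XX → F_EXX = 100 ksi.
Effective throat t_e = 0.707 × 0.1875 = 0.1326 in.
Total length L = 10 in; A_we = 0.1326 × 10 = 1.326 in².
F_nw = 0.6 F_EXX = 0.6 × 100 = 60 ksi.
φR_n = 0.75 × 60 × 1.326 = 59.65 kips.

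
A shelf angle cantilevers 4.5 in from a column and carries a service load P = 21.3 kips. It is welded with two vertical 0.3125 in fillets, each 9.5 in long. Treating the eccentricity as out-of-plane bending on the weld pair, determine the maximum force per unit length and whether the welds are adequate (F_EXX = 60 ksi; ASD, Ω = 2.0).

L_w = 2 × 9.5 = 19 in; section modulus (unit throat) S = 2 × L²/6 = 30.08 in².
Direct shear f_v = P/L_w = 21.3/19 = 1.121 kip/in.
Moment M = P × e = 21.3 × 4.5 = 95.85 kip·in; bending f_b = M/S = 3.186 kip/in.
f_max = √(f_v² + f_b²) = √(1.121² + 3.186²) = 3.378 kip/in.
r_n/Ω = (1/2.0) × 0.6 × 60 × (0.707 × 0.3125) = 3.977 kip/in → adequate.

f_max ≈ 3.38 kip/in; adequate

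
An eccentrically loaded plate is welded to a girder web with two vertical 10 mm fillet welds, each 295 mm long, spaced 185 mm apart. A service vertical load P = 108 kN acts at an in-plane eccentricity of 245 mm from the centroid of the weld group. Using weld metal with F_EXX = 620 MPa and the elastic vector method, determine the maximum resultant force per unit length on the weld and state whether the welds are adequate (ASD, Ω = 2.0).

Total weld length L_w = 590 mm. Treat welds as unit-width lines.
Polar moment about centroid: J = 2[d³/12 + d(b/2)²] = 2[295³/12 + 295×92.5²] = 9327000 mm³.
Direct shear f_v = P/L_w = 108×10³ / 590 = 183.1 N/mm (vertical).
Torsion M = P·e = 108×10³ × 245 = 26460000 N·mm.
Critical point at (x, y) = (92.5, 147.5) from centroid. f_tx = M·y/J = 418.5 N/mm; f_ty = M·x/J = 262.4 N/mm.
Resultant f_max = √[f_tx² + (f_v + f_ty)²] = √[418.5² + (183.1 + 262.4)²] = 611.2 N/mm.
Capacity per unit length: r_n/Ω = (1/2.0) × 0.6 × 620 × (0.707 × 10) = 1315 N/mm.
611.2 ≤ 1315 → adequate.

f_max ≈ 611 N/mm; adequate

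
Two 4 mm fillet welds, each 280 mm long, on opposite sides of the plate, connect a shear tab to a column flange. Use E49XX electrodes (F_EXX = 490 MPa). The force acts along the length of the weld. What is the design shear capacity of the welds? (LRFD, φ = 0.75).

Effective throat t_e = 0.707 × 4 = 2.828 mm.
Total length L = 560 mm; A_we = 2.828 × 560 = 1584 mm².
F_nw = 0.6 F_EXX = 0.6 × 490 = 294 MPa.
φR_n = 0.75 × 294 × 1584 × 10⁻³ = 349.2 kN.

φR_n ≈ 349 kN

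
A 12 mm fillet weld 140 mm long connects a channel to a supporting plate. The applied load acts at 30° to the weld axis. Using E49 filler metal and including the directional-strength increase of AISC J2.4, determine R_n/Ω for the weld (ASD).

E49XX → F_EXX = 490 MPa.
t_e = 0.707 × 12 = 8.484 mm; A_we = 8.484 × 140 = 1188 mm².
Directional factor: 1.0 + 0.5 sin^1.5(30°) = 1.177.
F_nw = 0.6 × 490 × 1.177 = 346 MPa.
R_n/Ω = (346 × 1188) / 2.0 × 10⁻³ = 205.5 kN.

R_n/Ω ≈ 205 kN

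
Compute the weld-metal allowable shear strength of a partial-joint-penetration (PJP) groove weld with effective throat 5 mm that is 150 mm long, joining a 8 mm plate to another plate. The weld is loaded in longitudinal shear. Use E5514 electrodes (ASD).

E55XX → F_EXX = 550 MPa.
Effective throat (given) t_e = 5 mm.
A_we = 5 × 150 = 750 mm².
F_nw = 0.6 F_EXX = 330 MPa.
R_n/Ω = (330 × 750) / 2.0 × 10⁻³ = 123.8 kN.

R_n/Ω ≈ 124 kN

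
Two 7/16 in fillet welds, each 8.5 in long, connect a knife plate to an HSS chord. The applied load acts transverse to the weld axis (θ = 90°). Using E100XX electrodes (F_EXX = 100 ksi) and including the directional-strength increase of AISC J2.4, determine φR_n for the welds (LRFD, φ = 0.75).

φR_n ≈ 355 kips

t_e = 0.707 × 0.4375 = 0.3093 in; A_we = 0.3093 × 17 = 5.258 in².
Directional factor: 1.0 + 0.5 sin^1.5(90°) = 1.5.
F_nw = 0.6 × 100 × 1.5 = 90 ksi.
φR_n = 0.75 × 90 × 5.258 = 354.9 kips.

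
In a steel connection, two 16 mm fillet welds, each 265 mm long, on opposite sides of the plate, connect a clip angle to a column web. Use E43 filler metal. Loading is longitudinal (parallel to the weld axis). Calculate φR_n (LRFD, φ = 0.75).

φR_n ≈ 1160 kN

E43XX → F_EXX = 430 MPa.
Effective throat t_e = 0.707 × 16 = 11.31 mm.
Total length L = 530 mm; A_we = 11.31 × 530 = 5995 mm².
F_nw = 0.6 F_EXX = 0.6 × 430 = 258 MPa.
φR_n = 0.75 × 258 × 5995 × 10⁻³ = 1160 kN.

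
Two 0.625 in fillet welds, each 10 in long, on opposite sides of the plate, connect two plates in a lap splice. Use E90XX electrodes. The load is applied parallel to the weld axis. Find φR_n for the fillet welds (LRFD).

E90XX → F_EXX = 90 ksi.
Effective throat t_e = 0.707 × 0.625 = 0.4419 in.
Total length L = 20 in; A_we = 0.4419 × 20 = 8.837 in².
F_nw = 0.6 F_EXX = 0.6 × 90 = 54 ksi.
φR_n = 0.75 × 54 × 8.837 = 357.9 kip.

φR_n ≈ 358 kip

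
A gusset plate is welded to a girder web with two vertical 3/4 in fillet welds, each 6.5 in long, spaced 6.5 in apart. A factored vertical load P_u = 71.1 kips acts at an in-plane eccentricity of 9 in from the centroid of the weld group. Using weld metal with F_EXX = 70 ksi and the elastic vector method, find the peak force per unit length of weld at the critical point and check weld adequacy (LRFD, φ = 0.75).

f_max ≈ 20.3 kip/in; NOT adequate

Total weld length L_w = 13 in. Treat welds as unit-width lines.
Polar moment about centroid: J = 2[d³/12 + d(b/2)²] = 2[6.5³/12 + 6.5×3.25²] = 183.1 in³.
Direct shear f_v = P/L_w = 71.1 / 13 = 5.469 kip/in (vertical).
Torsion M = P·e = 71.1 × 9 = 639.9 kip·in.
Critical point at (x, y) = (3.25, 3.25) from centroid. f_tx = M·y/J = 11.36 kip/in; f_ty = M·x/J = 11.36 kip/in.
Resultant f_max = √[f_tx² + (f_v + f_ty)²] = √[11.36² + (5.469 + 11.36)²] = 20.3 kip/in.
Capacity per unit length: φr_n = 0.75 × 0.6 × 70 × (0.707 × 0.75) = 16.7 kip/in.
20.3 > 16.7 → NOT adequate.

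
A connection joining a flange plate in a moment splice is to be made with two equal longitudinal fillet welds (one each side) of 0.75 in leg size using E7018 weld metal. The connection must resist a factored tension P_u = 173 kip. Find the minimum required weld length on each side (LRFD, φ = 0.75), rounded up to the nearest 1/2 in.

L = 5.5 in on each side

E70XX → F_EXX = 70 ksi.
Throat t_e = 0.707 × 0.75 = 0.5302 in.
φr_n = 0.75 × 0.6 × 70 × 0.5302 = 16.7 kip/in.
L_req = P_u / φr_n = 173 / 16.7 = 10.36 in total.
Per side: 10.36 / 2 = 5.179 in.
Round up → use L = 5.5 in on each side.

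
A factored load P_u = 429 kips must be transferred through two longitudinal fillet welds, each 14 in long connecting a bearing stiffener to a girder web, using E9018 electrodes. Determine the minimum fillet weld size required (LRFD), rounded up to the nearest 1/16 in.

w = 9/16 in

E90XX → F_EXX = 90 ksi.
Total weld length L = 28 in.
Required throat t_e = P_u / (φ × 0.6 F_EXX × L) = 429 / (0.75 × 0.6 × 90 × 28) = 0.3783 in.
Required leg w = t_e / 0.707 = 0.5351 in → use 9/16 in.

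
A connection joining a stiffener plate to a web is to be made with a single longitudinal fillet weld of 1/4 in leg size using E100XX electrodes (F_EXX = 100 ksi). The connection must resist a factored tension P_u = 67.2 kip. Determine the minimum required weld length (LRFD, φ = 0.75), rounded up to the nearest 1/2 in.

Throat t_e = 0.707 × 0.25 = 0.1767 in.
φr_n = 0.75 × 0.6 × 100 × 0.1767 = 7.954 kip/in.
L_req = P_u / φr_n = 67.2 / 7.954 = 8.449 in total.
Round up → use L = 8.5 in.

L = 8.5 in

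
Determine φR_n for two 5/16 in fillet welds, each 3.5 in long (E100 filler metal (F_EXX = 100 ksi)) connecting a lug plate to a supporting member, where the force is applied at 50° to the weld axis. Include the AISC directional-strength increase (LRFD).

t_e = 0.707 × 0.3125 = 0.2209 in; A_we = 0.2209 × 7 = 1.547 in².
Directional factor: 1.0 + 0.5 sin^1.5(50°) = 1.335.
F_nw = 0.6 × 100 × 1.335 = 80.11 ksi.
φR_n = 0.75 × 80.11 × 1.547 = 92.93 kip.

φR_n ≈ 92.9 kip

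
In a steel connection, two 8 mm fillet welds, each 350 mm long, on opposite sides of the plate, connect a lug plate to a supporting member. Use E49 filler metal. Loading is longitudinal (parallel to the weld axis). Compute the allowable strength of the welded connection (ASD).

E49XX → F_EXX = 490 MPa.
Effective throat t_e = 0.707 × 8 = 5.656 mm.
Total length L = 700 mm; A_we = 5.656 × 700 = 3959 mm².
F_nw = 0.6 F_EXX = 0.6 × 490 = 294 MPa.
R_n = 294 × 3959 × 10⁻³ = 1164 kN; R_n/Ω = 1164/2.0 = 582 kN.

R_n/Ω ≈ 582 kN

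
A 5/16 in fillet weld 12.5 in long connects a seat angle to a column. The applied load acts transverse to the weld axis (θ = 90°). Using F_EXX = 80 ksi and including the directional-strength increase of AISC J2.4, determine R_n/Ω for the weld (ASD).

t_e = 0.707 × 0.3125 = 0.2209 in; A_we = 0.2209 × 12.5 = 2.762 in².
Directional factor: 1.0 + 0.5 sin^1.5(90°) = 1.5.
F_nw = 0.6 × 80 × 1.5 = 72 ksi.
R_n/Ω = (72 × 2.762) / 2.0 = 99.42 kips.

R_n/Ω ≈ 99.4 kips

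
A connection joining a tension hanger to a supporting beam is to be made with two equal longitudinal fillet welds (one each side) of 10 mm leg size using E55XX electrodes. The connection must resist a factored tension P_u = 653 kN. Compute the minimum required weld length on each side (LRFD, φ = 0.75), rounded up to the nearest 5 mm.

E55XX → F_EXX = 550 MPa.
Throat t_e = 0.707 × 10 = 7.07 mm.
φr_n = 0.75 × 0.6 × 550 × 7.07 × 10⁻³ = 1.75 kN/mm.
L_req = P_u / φr_n = 653 / 1.75 = 373.2 mm total.
Per side: 373.2 / 2 = 186.6 mm.
Round up → use L = 190 mm on each side.

L = 190 mm on each side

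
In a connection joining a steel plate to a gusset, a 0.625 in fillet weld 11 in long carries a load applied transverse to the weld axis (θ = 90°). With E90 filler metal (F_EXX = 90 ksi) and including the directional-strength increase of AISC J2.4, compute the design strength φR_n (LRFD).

φR_n ≈ 295 kips

t_e = 0.707 × 0.625 = 0.4419 in; A_we = 0.4419 × 11 = 4.861 in².
Directional factor: 1.0 + 0.5 sin^1.5(90°) = 1.5.
F_nw = 0.6 × 90 × 1.5 = 81 ksi.
φR_n = 0.75 × 81 × 4.861 = 295.3 kips.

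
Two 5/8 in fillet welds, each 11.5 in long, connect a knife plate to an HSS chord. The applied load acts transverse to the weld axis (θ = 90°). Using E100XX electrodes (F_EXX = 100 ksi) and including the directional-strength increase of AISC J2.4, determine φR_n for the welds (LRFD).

φR_n ≈ 686 kip

t_e = 0.707 × 0.625 = 0.4419 in; A_we = 0.4419 × 23 = 10.16 in².
Directional factor: 1.0 + 0.5 sin^1.5(90°) = 1.5.
F_nw = 0.6 × 100 × 1.5 = 90 ksi.
φR_n = 0.75 × 90 × 10.16 = 686 kip.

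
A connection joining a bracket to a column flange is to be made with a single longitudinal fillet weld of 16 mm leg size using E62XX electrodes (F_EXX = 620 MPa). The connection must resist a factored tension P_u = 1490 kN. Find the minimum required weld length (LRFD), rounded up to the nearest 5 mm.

L = 475 mm

Throat t_e = 0.707 × 16 = 11.31 mm.
φr_n = 0.75 × 0.6 × 620 × 11.31 × 10⁻³ = 3.156 kN/mm.
L_req = P_u / φr_n = 1490 / 3.156 = 472.1 mm total.
Round up → use L = 475 mm.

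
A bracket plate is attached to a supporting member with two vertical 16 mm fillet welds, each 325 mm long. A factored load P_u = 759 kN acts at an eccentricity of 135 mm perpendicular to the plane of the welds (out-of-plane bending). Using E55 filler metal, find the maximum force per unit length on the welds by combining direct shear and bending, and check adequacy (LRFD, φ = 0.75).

f_max ≈ 3140 N/mm; NOT adequate

E55XX → F_EXX = 550 MPa.
L_w = 2 × 325 = 650 mm; section modulus (unit throat) S = 2 × L²/6 = 35210 mm².
Direct shear f_v = P/L_w = 759×10³/650 = 1168 N/mm.
Moment M = P × e = 759×10³ × 135 = 102460000 N·mm; bending f_b = M/S = 2910 N/mm.
f_max = √(f_v² + f_b²) = √(1168² + 2910²) = 3136 N/mm.
φr_n = 0.75 × 0.6 × 550 × (0.707 × 16) = 2800 N/mm → NOT adequate.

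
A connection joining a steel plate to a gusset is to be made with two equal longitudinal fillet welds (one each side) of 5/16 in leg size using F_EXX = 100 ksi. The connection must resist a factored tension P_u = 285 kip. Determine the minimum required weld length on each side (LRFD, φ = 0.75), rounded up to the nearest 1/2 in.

L = 14.5 in on each side

Throat t_e = 0.707 × 0.3125 = 0.2209 in.
φr_n = 0.75 × 0.6 × 100 × 0.2209 = 9.942 kip/in.
L_req = P_u / φr_n = 285 / 9.942 = 28.67 in total.
Per side: 28.67 / 2 = 14.33 in.
Round up → use L = 14.5 in on each side.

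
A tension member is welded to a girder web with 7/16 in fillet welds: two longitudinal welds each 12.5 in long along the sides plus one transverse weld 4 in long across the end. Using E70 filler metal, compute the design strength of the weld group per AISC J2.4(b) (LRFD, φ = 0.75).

E70XX → F_EXX = 70 ksi.
t_e = 0.707 × 0.4375 = 0.3093 in.
R_nwl = 0.6 × 70 × 0.3093 × 25 = 324.8 kips (longitudinal, 2 welds).
R_nwt = 0.6 × 70 × 0.3093 × 4 = 51.96 kips (transverse, base value).
(i) R_nwl + R_nwt = 376.7 kips; (ii) 0.85 R_nwl + 1.5 R_nwt = 354 kips.
R_n = max = 376.7 kips [governs: (i)]; φR_n = 282.6 kips.

φR_n ≈ 283 kips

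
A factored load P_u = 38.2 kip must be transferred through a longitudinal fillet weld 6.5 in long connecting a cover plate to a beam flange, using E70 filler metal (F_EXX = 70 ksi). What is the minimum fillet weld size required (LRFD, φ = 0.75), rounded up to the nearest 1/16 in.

w = 5/16 in

Total weld length L = 6.5 in.
Required throat t_e = P_u / (φ × 0.6 F_EXX × L) = 38.2 / (0.75 × 0.6 × 70 × 6.5) = 0.1866 in.
Required leg w = t_e / 0.707 = 0.2639 in → use 5/16 in.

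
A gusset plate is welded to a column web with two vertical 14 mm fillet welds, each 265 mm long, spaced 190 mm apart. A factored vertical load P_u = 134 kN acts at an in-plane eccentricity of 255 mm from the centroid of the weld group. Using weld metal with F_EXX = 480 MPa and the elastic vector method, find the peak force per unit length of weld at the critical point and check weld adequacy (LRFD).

f_max ≈ 878 N/mm; adequate

Total weld length L_w = 530 mm. Treat welds as unit-width lines.
Polar moment about centroid: J = 2[d³/12 + d(b/2)²] = 2[265³/12 + 265×95²] = 7885000 mm³.
Direct shear f_v = P/L_w = 134×10³ / 530 = 252.8 N/mm (vertical).
Torsion M = P·e = 134×10³ × 255 = 34170000 N·mm.
Critical point at (x, y) = (95, 132.5) from centroid. f_tx = M·y/J = 574.2 N/mm; f_ty = M·x/J = 411.7 N/mm.
Resultant f_max = √[f_tx² + (f_v + f_ty)²] = √[574.2² + (252.8 + 411.7)²] = 878.2 N/mm.
Capacity per unit length: φr_n = 0.75 × 0.6 × 480 × (0.707 × 14) = 2138 N/mm.
878.2 ≤ 2138 → adequate.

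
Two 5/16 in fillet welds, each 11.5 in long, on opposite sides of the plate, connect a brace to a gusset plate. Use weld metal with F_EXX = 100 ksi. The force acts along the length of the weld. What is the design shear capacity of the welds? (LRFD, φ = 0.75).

Effective throat t_e = 0.707 × 0.3125 = 0.2209 in.
Total length L = 23 in; A_we = 0.2209 × 23 = 5.082 in².
F_nw = 0.6 F_EXX = 0.6 × 100 = 60 ksi.
φR_n = 0.75 × 60 × 5.082 = 228.7 kips.

φR_n ≈ 229 kips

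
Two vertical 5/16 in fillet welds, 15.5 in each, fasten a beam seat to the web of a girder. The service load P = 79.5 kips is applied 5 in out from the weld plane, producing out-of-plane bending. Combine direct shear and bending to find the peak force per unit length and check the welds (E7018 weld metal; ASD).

E70XX → F_EXX = 70 ksi.
L_w = 2 × 15.5 = 31 in; section modulus (unit throat) S = 2 × L²/6 = 80.08 in².
Direct shear f_v = P/L_w = 79.5/31 = 2.565 kip/in.
Moment M = P × e = 79.5 × 5 = 397.5 kip·in; bending f_b = M/S = 4.964 kip/in.
f_max = √(f_v² + f_b²) = √(2.565² + 4.964²) = 5.587 kip/in.
r_n/Ω = (1/2.0) × 0.6 × 70 × (0.707 × 0.3125) = 4.64 kip/in → NOT adequate.

f_max ≈ 5.59 kip/in; NOT adequate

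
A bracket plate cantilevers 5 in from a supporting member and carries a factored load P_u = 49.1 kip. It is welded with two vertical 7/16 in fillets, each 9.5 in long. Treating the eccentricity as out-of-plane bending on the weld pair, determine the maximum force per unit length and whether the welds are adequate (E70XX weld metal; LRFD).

f_max ≈ 8.56 kip/in; adequate

E70XX → F_EXX = 70 ksi.
L_w = 2 × 9.5 = 19 in; section modulus (unit throat) S = 2 × L²/6 = 30.08 in².
Direct shear f_v = P/L_w = 49.1/19 = 2.584 kip/in.
Moment M = P × e = 49.1 × 5 = 245.5 kip·in; bending f_b = M/S = 8.161 kip/in.
f_max = √(f_v² + f_b²) = √(2.584² + 8.161²) = 8.56 kip/in.
φr_n = 0.75 × 0.6 × 70 × (0.707 × 0.4375) = 9.743 kip/in → adequate.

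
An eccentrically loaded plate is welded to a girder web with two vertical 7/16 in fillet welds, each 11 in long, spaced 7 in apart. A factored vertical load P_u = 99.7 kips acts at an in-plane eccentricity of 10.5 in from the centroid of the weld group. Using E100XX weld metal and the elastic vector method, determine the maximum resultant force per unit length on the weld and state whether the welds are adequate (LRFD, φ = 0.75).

f_max ≈ 16.8 kip/in; NOT adequate

E100XX → F_EXX = 100 ksi.
Total weld length L_w = 22 in. Treat welds as unit-width lines.
Polar moment about centroid: J = 2[d³/12 + d(b/2)²] = 2[11³/12 + 11×3.5²] = 491.3 in³.
Direct shear f_v = P/L_w = 99.7 / 22 = 4.532 kip/in (vertical).
Torsion M = P·e = 99.7 × 10.5 = 1046.9 kip·in.
Critical point at (x, y) = (3.5, 5.5) from centroid. f_tx = M·y/J = 11.72 kip/in; f_ty = M·x/J = 7.457 kip/in.
Resultant f_max = √[f_tx² + (f_v + f_ty)²] = √[11.72² + (4.532 + 7.457)²] = 16.76 kip/in.
Capacity per unit length: φr_n = 0.75 × 0.6 × 100 × (0.707 × 0.4375) = 13.92 kip/in.
16.76 > 13.92 → NOT adequate.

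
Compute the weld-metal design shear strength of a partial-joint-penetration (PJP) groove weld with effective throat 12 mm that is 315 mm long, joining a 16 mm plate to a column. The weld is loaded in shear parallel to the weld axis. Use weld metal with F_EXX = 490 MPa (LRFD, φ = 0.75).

Effective throat (given) t_e = 12 mm.
A_we = 12 × 315 = 3780 mm².
F_nw = 0.6 F_EXX = 294 MPa.
φR_n = 0.75 × 294 × 3780 × 10⁻³ = 833.5 kN.

φR_n ≈ 833 kN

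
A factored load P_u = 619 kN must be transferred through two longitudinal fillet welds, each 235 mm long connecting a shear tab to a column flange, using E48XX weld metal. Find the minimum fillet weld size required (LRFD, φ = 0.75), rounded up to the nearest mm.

E48XX → F_EXX = 480 MPa.
Total weld length L = 470 mm.
Required throat t_e = P_u / (φ × 0.6 F_EXX × L) = 619 / (0.75 × 0.6 × 480 × 470 × 10⁻³) = 6.097 mm.
Required leg w = t_e / 0.707 = 8.624 mm → use 9 mm.

w = 9 mm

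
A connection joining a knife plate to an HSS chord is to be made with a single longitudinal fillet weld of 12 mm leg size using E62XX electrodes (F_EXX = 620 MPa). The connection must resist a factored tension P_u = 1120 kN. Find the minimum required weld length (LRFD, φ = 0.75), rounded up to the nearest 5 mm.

L = 475 mm

Throat t_e = 0.707 × 12 = 8.484 mm.
φr_n = 0.75 × 0.6 × 620 × 8.484 × 10⁻³ = 2.367 kN/mm.
L_req = P_u / φr_n = 1120 / 2.367 = 473.2 mm total.
Round up → use L = 475 mm.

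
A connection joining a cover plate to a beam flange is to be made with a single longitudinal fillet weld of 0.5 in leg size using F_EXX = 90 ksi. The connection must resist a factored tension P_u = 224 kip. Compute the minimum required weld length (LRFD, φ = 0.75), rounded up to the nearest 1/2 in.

L = 16 in

Throat t_e = 0.707 × 0.5 = 0.3535 in.
φr_n = 0.75 × 0.6 × 90 × 0.3535 = 14.32 kip/in.
L_req = P_u / φr_n = 224 / 14.32 = 15.65 in total.
Round up → use L = 16 in.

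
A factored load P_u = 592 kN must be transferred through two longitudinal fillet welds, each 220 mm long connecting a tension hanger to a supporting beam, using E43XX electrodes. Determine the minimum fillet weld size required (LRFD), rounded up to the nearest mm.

E43XX → F_EXX = 430 MPa.
Total weld length L = 440 mm.
Required throat t_e = P_u / (φ × 0.6 F_EXX × L) = 592 / (0.75 × 0.6 × 430 × 440 × 10⁻³) = 6.953 mm.
Required leg w = t_e / 0.707 = 9.835 mm → use 10 mm.

w = 10 mm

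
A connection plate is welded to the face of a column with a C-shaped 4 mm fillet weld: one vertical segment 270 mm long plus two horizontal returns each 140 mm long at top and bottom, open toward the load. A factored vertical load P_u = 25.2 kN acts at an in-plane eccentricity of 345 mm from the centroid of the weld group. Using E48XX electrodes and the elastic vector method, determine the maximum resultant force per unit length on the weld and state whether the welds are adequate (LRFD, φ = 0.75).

E48XX → F_EXX = 480 MPa.
Total weld length L_w = 550 mm. Treat welds as unit-width lines.
Centroid: x̄ = 2×140×70 / 550 = 35.64 mm from the vertical weld.
Polar moment about centroid: J = I_x + I_y = [270³/12 + 2×140×135²] + [270×35.64² + 2(140³/12 + 140×34.36²)] = 7874000 mm³.
Direct shear f_v = P/L_w = 25.2×10³ / 550 = 45.82 N/mm (vertical).
Torsion M = P·e = 25.2×10³ × 345 = 8694000 N·mm.
Critical point at (x, y) = (104.4, 135) from centroid. f_tx = M·y/J = 149.1 N/mm; f_ty = M·x/J = 115.2 N/mm.
Resultant f_max = √[f_tx² + (f_v + f_ty)²] = √[149.1² + (45.82 + 115.2)²] = 219.4 N/mm.
Capacity per unit length: φr_n = 0.75 × 0.6 × 480 × (0.707 × 4) = 610.8 N/mm.
219.4 ≤ 610.8 → adequate.

f_max ≈ 219 N/mm; adequate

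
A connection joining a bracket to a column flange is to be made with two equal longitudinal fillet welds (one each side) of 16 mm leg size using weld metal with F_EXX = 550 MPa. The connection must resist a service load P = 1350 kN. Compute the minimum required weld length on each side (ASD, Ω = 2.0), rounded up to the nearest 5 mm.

L = 365 mm on each side

Throat t_e = 0.707 × 16 = 11.31 mm.
r_n/Ω = (0.6 × 550 × 11.31) / 2.0 = 1866 N/mm = 1.866 kN/mm.
L_req = P / (r_n/Ω) = 1350 / 1.866 = 723.3 mm total.
Per side: 723.3 / 2 = 361.6 mm.
Round up → use L = 365 mm on each side.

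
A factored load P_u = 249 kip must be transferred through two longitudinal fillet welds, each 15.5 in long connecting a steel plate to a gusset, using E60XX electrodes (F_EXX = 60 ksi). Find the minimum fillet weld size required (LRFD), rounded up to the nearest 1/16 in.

w = 7/16 in

Total weld length L = 31 in.
Required throat t_e = P_u / (φ × 0.6 F_EXX × L) = 249 / (0.75 × 0.6 × 60 × 31) = 0.2975 in.
Required leg w = t_e / 0.707 = 0.4208 in → use 7/16 in.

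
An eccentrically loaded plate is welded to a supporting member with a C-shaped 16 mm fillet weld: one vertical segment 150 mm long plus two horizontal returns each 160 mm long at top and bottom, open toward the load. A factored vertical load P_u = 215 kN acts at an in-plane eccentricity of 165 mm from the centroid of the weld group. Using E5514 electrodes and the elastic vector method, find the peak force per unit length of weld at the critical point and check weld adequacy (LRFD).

f_max ≈ 1740 N/mm; adequate

E55XX → F_EXX = 550 MPa.
Total weld length L_w = 470 mm. Treat welds as unit-width lines.
Centroid: x̄ = 2×160×80 / 470 = 54.47 mm from the vertical weld.
Polar moment about centroid: J = I_x + I_y = [150³/12 + 2×160×75²] + [150×54.47² + 2(160³/12 + 160×25.53²)] = 3418000 mm³.
Direct shear f_v = P/L_w = 215×10³ / 470 = 457.4 N/mm (vertical).
Torsion M = P·e = 215×10³ × 165 = 35475000 N·mm.
Critical point at (x, y) = (105.5, 75) from centroid. f_tx = M·y/J = 778.5 N/mm; f_ty = M·x/J = 1095 N/mm.
Resultant f_max = √[f_tx² + (f_v + f_ty)²] = √[778.5² + (457.4 + 1095)²] = 1737 N/mm.
Capacity per unit length: φr_n = 0.75 × 0.6 × 550 × (0.707 × 16) = 2800 N/mm.
1737 ≤ 2800 → adequate.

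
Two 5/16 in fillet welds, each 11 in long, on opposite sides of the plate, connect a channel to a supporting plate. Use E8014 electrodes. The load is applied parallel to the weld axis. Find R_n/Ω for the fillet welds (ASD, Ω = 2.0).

E80XX → F_EXX = 80 ksi.
Effective throat t_e = 0.707 × 0.3125 = 0.2209 in.
Total length L = 22 in; A_we = 0.2209 × 22 = 4.861 in².
F_nw = 0.6 F_EXX = 0.6 × 80 = 48 ksi.
R_n = 48 × 4.861 = 233.3 kips; R_n/Ω = 233.3/2.0 = 116.7 kips.

R_n/Ω ≈ 117 kips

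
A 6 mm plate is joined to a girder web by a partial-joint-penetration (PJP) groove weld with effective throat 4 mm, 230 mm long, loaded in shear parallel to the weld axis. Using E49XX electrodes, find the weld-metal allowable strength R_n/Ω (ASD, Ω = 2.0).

E49XX → F_EXX = 490 MPa.
Effective throat (given) t_e = 4 mm.
A_we = 4 × 230 = 920 mm².
F_nw = 0.6 F_EXX = 294 MPa.
R_n/Ω = (294 × 920) / 2.0 × 10⁻³ = 135.2 kN.

R_n/Ω ≈ 135 kN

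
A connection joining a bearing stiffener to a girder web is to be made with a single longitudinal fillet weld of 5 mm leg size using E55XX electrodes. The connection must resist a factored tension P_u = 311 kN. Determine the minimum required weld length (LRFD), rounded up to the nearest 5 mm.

L = 360 mm

E55XX → F_EXX = 550 MPa.
Throat t_e = 0.707 × 5 = 3.535 mm.
φr_n = 0.75 × 0.6 × 550 × 3.535 × 10⁻³ = 0.8749 kN/mm.
L_req = P_u / φr_n = 311 / 0.8749 = 355.5 mm total.
Round up → use L = 360 mm.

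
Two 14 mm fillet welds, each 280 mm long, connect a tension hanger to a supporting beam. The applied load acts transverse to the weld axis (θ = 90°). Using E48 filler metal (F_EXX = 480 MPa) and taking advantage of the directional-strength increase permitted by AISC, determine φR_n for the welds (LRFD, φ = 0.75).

t_e = 0.707 × 14 = 9.898 mm; A_we = 9.898 × 560 = 5543 mm².
Directional factor: 1.0 + 0.5 sin^1.5(90°) = 1.5.
F_nw = 0.6 × 480 × 1.5 = 432 MPa.
φR_n = 0.75 × 432 × 5543 × 10⁻³ = 1796 kN.

φR_n ≈ 1800 kN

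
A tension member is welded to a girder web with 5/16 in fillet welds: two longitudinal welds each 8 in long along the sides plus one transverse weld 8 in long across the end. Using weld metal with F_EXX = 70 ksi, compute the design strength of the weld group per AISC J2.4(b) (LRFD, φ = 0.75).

φR_n ≈ 178 kips

t_e = 0.707 × 0.3125 = 0.2209 in.
R_nwl = 0.6 × 70 × 0.2209 × 16 = 148.5 kips (longitudinal, 2 welds).
R_nwt = 0.6 × 70 × 0.2209 × 8 = 74.23 kips (transverse, base value).
(i) R_nwl + R_nwt = 222.7 kips; (ii) 0.85 R_nwl + 1.5 R_nwt = 237.6 kips.
R_n = max = 237.6 kips [governs: (ii)]; φR_n = 178.2 kips.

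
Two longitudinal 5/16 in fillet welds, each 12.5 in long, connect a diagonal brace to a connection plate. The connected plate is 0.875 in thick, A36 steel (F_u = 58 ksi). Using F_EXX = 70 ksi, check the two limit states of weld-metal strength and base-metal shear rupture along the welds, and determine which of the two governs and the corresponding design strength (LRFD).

φR_n ≈ 174 kips (weld metal governs)

t_e = 0.707 × 0.3125 = 0.2209 in; L = 25 in.
Weld metal: φR_n = 0.75 × 0.6 × 70 × 0.2209 × 25 = 174 kips.
Base metal (shear rupture): φR_n = 0.75 × 0.6 × 58 × 0.875 × 25 = 570.9 kips.
Governing: weld metal.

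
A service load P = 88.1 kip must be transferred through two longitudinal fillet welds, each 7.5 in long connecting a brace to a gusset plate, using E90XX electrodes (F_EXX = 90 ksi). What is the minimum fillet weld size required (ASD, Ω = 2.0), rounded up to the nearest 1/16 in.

Total weld length L = 15 in.
Required throat t_e = P × Ω / (0.6 F_EXX × L) = 88.1 × 2.0 / (0.6 × 90 × 15) = 0.2175 in.
Required leg w = t_e / 0.707 = 0.3077 in → use 5/16 in.

w = 5/16 in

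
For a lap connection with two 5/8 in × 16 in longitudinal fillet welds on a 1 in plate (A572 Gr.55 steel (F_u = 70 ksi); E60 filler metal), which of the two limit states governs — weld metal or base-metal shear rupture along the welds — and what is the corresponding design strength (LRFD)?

φR_n ≈ 382 kip (weld metal governs)

E60XX → F_EXX = 60 ksi.
t_e = 0.707 × 0.625 = 0.4419 in; L = 32 in.
Weld metal: φR_n = 0.75 × 0.6 × 60 × 0.4419 × 32 = 381.8 kip.
Base metal (shear rupture): φR_n = 0.75 × 0.6 × 70 × 1 × 32 = 1008 kip.
Governing: weld metal.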